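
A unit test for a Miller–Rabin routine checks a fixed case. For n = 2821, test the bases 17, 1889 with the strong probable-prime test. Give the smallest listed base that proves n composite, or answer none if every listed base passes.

n − 1 = 2820 = 2^2 · 705, so s = 2 and d = 705.
Base 17: x_0 = 17^705 mod 2821 = 2820. x_0 = 2820 ≡ −1, so 17 is not a witness.
Base 1889: x_0 = 1889^705 mod 2821 = 2820. x_0 = 2820 ≡ −1, so 1889 is not a witness.
No listed base is a witness for 2821.

none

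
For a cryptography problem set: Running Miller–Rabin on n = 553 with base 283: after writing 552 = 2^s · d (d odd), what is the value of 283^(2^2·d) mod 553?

8

n − 1 = 552 = 2^3 · 69, so s = 3 and d = 69.
x_0 = 283^69 mod 553 = 447.
x_1 = 447^2 mod 553 = 176.
x_2 = 176^2 mod 553 = 8.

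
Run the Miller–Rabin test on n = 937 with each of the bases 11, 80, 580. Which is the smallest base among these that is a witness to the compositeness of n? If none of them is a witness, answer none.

none

n − 1 = 936 = 2^3 · 117, so s = 3 and d = 117.
Base 11: x_0 = 11^117 mod 937 = 67. x_0 is neither 1 nor 936, so continue squaring. x_1 = 67^2 mod 937 = 741. x_2 = 741^2 mod 937 = 936. x_2 ≡ −1, so 11 is not a witness.
Base 80: x_0 = 80^117 mod 937 = 67. x_0 is neither 1 nor 936, so continue squaring. x_1 = 67^2 mod 937 = 741. x_2 = 741^2 mod 937 = 936. x_2 ≡ −1, so 80 is not a witness.
Base 580: x_0 = 580^117 mod 937 = 870. x_0 is neither 1 nor 936, so continue squaring. x_1 = 870^2 mod 937 = 741. x_2 = 741^2 mod 937 = 936. x_2 ≡ −1, so 580 is not a witness.
No listed base is a witness for 937.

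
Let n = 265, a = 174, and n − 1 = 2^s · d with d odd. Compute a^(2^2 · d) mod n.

66

n − 1 = 264 = 2^3 · 33, so s = 3 and d = 33.
x_0 = 174^33 mod 265 = 254.
x_1 = 254^2 mod 265 = 121.
x_2 = 121^2 mod 265 = 66.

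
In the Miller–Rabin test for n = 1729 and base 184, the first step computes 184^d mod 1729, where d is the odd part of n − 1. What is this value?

n − 1 = 1728 = 2^6 · 27, so s = 6 and d = 27.
184^27 mod 1729 = 645.

645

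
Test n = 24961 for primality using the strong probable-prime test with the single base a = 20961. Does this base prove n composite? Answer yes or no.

no

n − 1 = 24960 = 2^7 · 195, so s = 7 and d = 195.
x_0 = 20961^195 mod 24961 = 4000.
x_0 is neither 1 nor 24960, so continue squaring.
x_1 = 4000^2 mod 24961 = 24960.
x_1 ≡ −1, so 20961 is not a witness.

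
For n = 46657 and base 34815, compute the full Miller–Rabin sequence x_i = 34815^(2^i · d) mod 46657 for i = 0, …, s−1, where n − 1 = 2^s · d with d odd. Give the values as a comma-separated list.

n − 1 = 46656 = 2^6 · 729, so s = 6 and d = 729.
x_0 = 34815^729 mod 46657 = 5149.
x_1 = 5149^2 mod 46657 = 11025.
x_2 = 11025^2 mod 46657 = 9140.
x_3 = 9140^2 mod 46657 = 23570.
x_4 = 23570^2 mod 46657 = 1.
x_5 = 1^2 mod 46657 = 1.

5149, 11025, 9140, 23570, 1, 1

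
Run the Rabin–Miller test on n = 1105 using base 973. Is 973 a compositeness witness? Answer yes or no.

n − 1 = 1104 = 2^4 · 69, so s = 4 and d = 69.
x_0 = 973^69 mod 1105 = 463.
x_0 is neither 1 nor 1104, so continue squaring.
x_1 = 463^2 mod 1105 = 1104.
x_1 ≡ −1, so 973 is not a witness.

no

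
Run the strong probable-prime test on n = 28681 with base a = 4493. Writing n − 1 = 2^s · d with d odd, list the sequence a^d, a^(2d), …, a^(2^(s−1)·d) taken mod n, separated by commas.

3246, 10589, 12892

n − 1 = 28680 = 2^3 · 3585, so s = 3 and d = 3585.
x_0 = 4493^3585 mod 28681 = 3246.
x_1 = 3246^2 mod 28681 = 10589.
x_2 = 10589^2 mod 28681 = 12892.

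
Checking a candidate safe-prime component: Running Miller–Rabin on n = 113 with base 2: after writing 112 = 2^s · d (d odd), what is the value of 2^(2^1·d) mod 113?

n − 1 = 112 = 2^4 · 7, so s = 4 and d = 7.
x_0 = 2^7 mod 113 = 15.
x_1 = 15^2 mod 113 = 112.

112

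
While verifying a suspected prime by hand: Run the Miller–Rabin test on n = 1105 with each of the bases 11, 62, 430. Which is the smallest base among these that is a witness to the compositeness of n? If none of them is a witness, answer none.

11

n − 1 = 1104 = 2^4 · 69, so s = 4 and d = 69.
Base 11: x_0 = 11^69 mod 1105 = 996. x_0 is neither 1 nor 1104, so continue squaring. x_1 = 996^2 mod 1105 = 831. x_2 = 831^2 mod 1105 = 1041. x_3 = 1041^2 mod 1105 = 781. Reached i = s−1 = 3 without hitting −1: 11 is a Miller–Rabin witness and 1105 is composite.
Base 62: x_0 = 62^69 mod 1105 = 792. x_0 is neither 1 nor 1104, so continue squaring. x_1 = 792^2 mod 1105 = 729. x_2 = 729^2 mod 1105 = 1041. x_3 = 1041^2 mod 1105 = 781. Reached i = s−1 = 3 without hitting −1: 62 is a Miller–Rabin witness and 1105 is composite.
Base 430: x_0 = 430^69 mod 1105 = 235. x_0 is neither 1 nor 1104, so continue squaring. x_1 = 235^2 mod 1105 = 1080. x_2 = 1080^2 mod 1105 = 625. x_3 = 625^2 mod 1105 = 560. Reached i = s−1 = 3 without hitting −1: 430 is a Miller–Rabin witness and 1105 is composite.
The smallest witness among the given bases is 11.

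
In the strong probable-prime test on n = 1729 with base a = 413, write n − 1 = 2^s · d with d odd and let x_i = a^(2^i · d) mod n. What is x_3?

n − 1 = 1728 = 2^6 · 27, so s = 6 and d = 27.
x_0 = 413^27 mod 1729 = 987.
x_1 = 987^2 mod 1729 = 742.
x_2 = 742^2 mod 1729 = 742.
x_3 = 742^2 mod 1729 = 742.

742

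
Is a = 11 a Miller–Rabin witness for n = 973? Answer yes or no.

yes

n − 1 = 972 = 2^2 · 243, so s = 2 and d = 243.
x_0 = 11^243 mod 973 = 925.
x_0 is neither 1 nor 972, so continue squaring.
x_1 = 925^2 mod 973 = 358.
Reached i = s−1 = 1 without hitting −1: 11 is a Miller–Rabin witness and 973 is composite.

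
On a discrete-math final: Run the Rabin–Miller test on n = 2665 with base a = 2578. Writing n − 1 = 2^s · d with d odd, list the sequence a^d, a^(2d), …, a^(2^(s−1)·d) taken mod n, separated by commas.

n − 1 = 2664 = 2^3 · 333, so s = 3 and d = 333.
x_0 = 2578^333 mod 2665 = 1273.
x_1 = 1273^2 mod 2665 = 209.
x_2 = 209^2 mod 2665 = 1041.

1273, 209, 1041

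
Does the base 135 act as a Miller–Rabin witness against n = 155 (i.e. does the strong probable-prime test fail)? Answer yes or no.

n − 1 = 154 = 2^1 · 77, so s = 1 and d = 77.
x_0 = 135^77 mod 155 = 65.
x_0 ∉ {1, 154} and s = 1, so 135 is a Miller–Rabin witness and 155 is composite.

yes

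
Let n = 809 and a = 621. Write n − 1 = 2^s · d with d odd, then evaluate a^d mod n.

239

n − 1 = 808 = 2^3 · 101, so s = 3 and d = 101.
621^101 mod 809 = 239.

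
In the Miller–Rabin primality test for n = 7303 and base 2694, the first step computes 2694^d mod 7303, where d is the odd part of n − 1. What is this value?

7260

n − 1 = 7302 = 2^1 · 3651, so s = 1 and d = 3651.
2694^3651 mod 7303 = 7260.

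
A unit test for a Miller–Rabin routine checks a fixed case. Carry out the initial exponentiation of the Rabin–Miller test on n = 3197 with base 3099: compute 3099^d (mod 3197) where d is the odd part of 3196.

n − 1 = 3196 = 2^2 · 799, so s = 2 and d = 799.
3099^799 mod 3197 = 1929.

1929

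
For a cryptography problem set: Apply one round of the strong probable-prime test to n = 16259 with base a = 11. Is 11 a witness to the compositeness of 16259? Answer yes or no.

yes

n − 1 = 16258 = 2^1 · 8129, so s = 1 and d = 8129.
x_0 = 11^8129 mod 16259 = 6167.
x_0 ∉ {1, 16258} and s = 1, so 11 is a Miller–Rabin witness and 16259 is composite.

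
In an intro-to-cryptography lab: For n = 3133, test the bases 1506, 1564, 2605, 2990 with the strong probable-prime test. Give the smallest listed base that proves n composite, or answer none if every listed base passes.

1564

n − 1 = 3132 = 2^2 · 783, so s = 2 and d = 783.
Base 1506: x_0 = 1506^783 mod 3133 = 2956. x_0 is neither 1 nor 3132, so continue squaring. x_1 = 2956^2 mod 3133 = 3132. x_1 ≡ −1, so 1506 is not a witness.
Base 1564: x_0 = 1564^783 mod 3133 = 376. x_0 is neither 1 nor 3132, so continue squaring. x_1 = 376^2 mod 3133 = 391. Reached i = s−1 = 1 without hitting −1: 1564 is a Miller–Rabin witness and 3133 is composite.
Base 2605: x_0 = 2605^783 mod 3133 = 346. x_0 is neither 1 nor 3132, so continue squaring. x_1 = 346^2 mod 3133 = 662. Reached i = s−1 = 1 without hitting −1: 2605 is a Miller–Rabin witness and 3133 is composite.
Base 2990: x_0 = 2990^783 mod 3133 = 2015. x_0 is neither 1 nor 3132, so continue squaring. x_1 = 2015^2 mod 3133 = 2990. Reached i = s−1 = 1 without hitting −1: 2990 is a Miller–Rabin witness and 3133 is composite.
The smallest witness among the given bases is 1564.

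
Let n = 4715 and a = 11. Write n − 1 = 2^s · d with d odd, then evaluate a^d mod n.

2596

n − 1 = 4714 = 2^1 · 2357, so s = 1 and d = 2357.
11^2357 mod 4715 = 2596.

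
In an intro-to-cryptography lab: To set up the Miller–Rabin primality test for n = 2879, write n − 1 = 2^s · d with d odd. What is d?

Halving: 2878 → 1439; 1439 is odd.
So 2878 = 2^1 · 1439.

1439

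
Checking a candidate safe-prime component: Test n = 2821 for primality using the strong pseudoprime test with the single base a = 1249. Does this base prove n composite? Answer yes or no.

yes

n − 1 = 2820 = 2^2 · 705, so s = 2 and d = 705.
By repeated squaring, 1249^705 ≡ 1210 (mod 2821).
x_0 = 1249^705 mod 2821 = 1210.
x_0 is neither 1 nor 2820, so continue squaring.
x_1 = 1210^2 mod 2821 = 1.
x_1 = 1 but x_0 ≠ ±1, a nontrivial square root of 1 — 1249 is a witness and 2821 is composite.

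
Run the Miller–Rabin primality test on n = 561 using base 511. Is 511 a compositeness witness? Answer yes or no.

no

n − 1 = 560 = 2^4 · 35, so s = 4 and d = 35.
x_0 = 511^35 mod 561 = 1.
x_0 = 1, so 511 is not a witness.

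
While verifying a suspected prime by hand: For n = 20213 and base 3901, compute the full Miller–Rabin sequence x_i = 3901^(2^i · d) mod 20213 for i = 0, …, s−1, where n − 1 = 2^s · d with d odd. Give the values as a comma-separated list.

n − 1 = 20212 = 2^2 · 5053, so s = 2 and d = 5053.
x_0 = 3901^5053 mod 20213 = 19950.
x_1 = 19950^2 mod 20213 = 8530.

19950, 8530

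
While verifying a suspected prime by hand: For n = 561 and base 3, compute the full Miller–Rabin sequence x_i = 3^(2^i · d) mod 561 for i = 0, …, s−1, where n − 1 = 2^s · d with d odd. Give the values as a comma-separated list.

n − 1 = 560 = 2^4 · 35, so s = 4 and d = 35.
x_0 = 3^35 mod 561 = 78.
x_1 = 78^2 mod 561 = 474.
x_2 = 474^2 mod 561 = 276.
x_3 = 276^2 mod 561 = 441.

78, 474, 276, 441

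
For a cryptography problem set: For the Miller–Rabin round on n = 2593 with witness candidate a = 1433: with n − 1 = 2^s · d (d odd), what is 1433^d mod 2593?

n − 1 = 2592 = 2^5 · 81, so s = 5 and d = 81.
Repeated squaring mod 2593: 1433^1 ≡ 1433, 1433^2 ≡ 2426, 1433^4 ≡ 1959, 1433^8 ≡ 41, 1433^16 ≡ 1681, 1433^32 ≡ 1984, 1433^64 ≡ 82.
81 = 64 + 16 + 1, so 1433^81 ≡ 82·1681·1433 ≡ 625 (mod 2593).

625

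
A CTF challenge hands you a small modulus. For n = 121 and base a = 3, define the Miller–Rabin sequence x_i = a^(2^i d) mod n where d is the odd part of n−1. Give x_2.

1

n − 1 = 120 = 2^3 · 15, so s = 3 and d = 15.
By repeated squaring, 3^15 ≡ 1 (mod 121).
x_0 = 1.
x_1 = 1^2 mod 121 = 1.
x_2 = 1^2 mod 121 = 1.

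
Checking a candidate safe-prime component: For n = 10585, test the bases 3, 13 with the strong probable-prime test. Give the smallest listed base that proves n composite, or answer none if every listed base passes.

n − 1 = 10584 = 2^3 · 1323, so s = 3 and d = 1323.
Base 3: x_0 = 3^1323 mod 10585 = 8422. x_0 is neither 1 nor 10584, so continue squaring. x_1 = 8422^2 mod 10585 = 10584. x_1 ≡ −1, so 3 is not a witness.
Base 13: x_0 = 13^1323 mod 10585 = 6872. x_0 is neither 1 nor 10584, so continue squaring. x_1 = 6872^2 mod 10585 = 4699. x_2 = 4699^2 mod 10585 = 291. Reached i = s−1 = 2 without hitting −1: 13 is a Miller–Rabin witness and 10585 is composite.
The smallest witness among the given bases is 13.

13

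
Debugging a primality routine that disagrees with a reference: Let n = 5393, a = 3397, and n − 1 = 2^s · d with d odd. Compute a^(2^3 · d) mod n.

5392

n − 1 = 5392 = 2^4 · 337, so s = 4 and d = 337.
x_0 = 3397^337 mod 5393 = 1926.
x_1 = 1926^2 mod 5393 = 4485.
x_2 = 4485^2 mod 5393 = 4728.
x_3 = 4728^2 mod 5393 = 5392.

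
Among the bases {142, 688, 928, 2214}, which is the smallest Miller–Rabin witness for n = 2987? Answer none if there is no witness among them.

n − 1 = 2986 = 2^1 · 1493, so s = 1 and d = 1493.
Base 142: x_0 = 142^1493 mod 2987 = 1110. x_0 ∉ {1, 2986} and s = 1, so 142 is a Miller–Rabin witness and 2987 is composite.
Base 688: x_0 = 688^1493 mod 2987 = 2044. x_0 ∉ {1, 2986} and s = 1, so 688 is a Miller–Rabin witness and 2987 is composite.
Base 928: x_0 = 928^1493 mod 2987 = 928. x_0 ∉ {1, 2986} and s = 1, so 928 is a Miller–Rabin witness and 2987 is composite.
Base 2214: x_0 = 2214^1493 mod 2987 = 250. x_0 ∉ {1, 2986} and s = 1, so 2214 is a Miller–Rabin witness and 2987 is composite.
The smallest witness among the given bases is 142.

142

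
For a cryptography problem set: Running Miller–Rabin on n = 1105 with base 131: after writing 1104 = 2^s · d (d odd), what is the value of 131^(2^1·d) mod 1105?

n − 1 = 1104 = 2^4 · 69, so s = 4 and d = 69.
x_0 = 131^69 mod 1105 = 326.
x_1 = 326^2 mod 1105 = 196.

196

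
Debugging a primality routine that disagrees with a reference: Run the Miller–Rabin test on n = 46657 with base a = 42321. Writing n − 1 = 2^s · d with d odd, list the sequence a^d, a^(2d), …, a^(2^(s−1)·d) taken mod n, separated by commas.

30672, 26493, 17798, 14431, 23570, 1

n − 1 = 46656 = 2^6 · 729, so s = 6 and d = 729.
x_0 = 42321^729 mod 46657 = 30672.
x_1 = 30672^2 mod 46657 = 26493.
x_2 = 26493^2 mod 46657 = 17798.
x_3 = 17798^2 mod 46657 = 14431.
x_4 = 14431^2 mod 46657 = 23570.
x_5 = 23570^2 mod 46657 = 1.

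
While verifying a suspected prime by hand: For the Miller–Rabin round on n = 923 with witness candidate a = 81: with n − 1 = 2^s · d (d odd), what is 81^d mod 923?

n − 1 = 922 = 2^1 · 461, so s = 1 and d = 461.
81^461 mod 923 = 178.

178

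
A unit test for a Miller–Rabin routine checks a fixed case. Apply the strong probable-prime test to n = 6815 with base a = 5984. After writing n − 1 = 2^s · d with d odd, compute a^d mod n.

3704

n − 1 = 6814 = 2^1 · 3407, so s = 1 and d = 3407.
5984^3407 mod 6815 = 3704.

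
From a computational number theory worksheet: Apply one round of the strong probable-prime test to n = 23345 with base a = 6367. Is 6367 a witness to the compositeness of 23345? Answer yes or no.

yes

n − 1 = 23344 = 2^4 · 1459, so s = 4 and d = 1459.
Repeated squaring mod 23345: 6367^1 ≡ 6367, 6367^2 ≡ 11769, 6367^4 ≡ 3476, 6367^8 ≡ 13211, 6367^16 ≡ 3301, 6367^32 ≡ 17831, 6367^64 ≡ 9006, 6367^128 ≡ 7506, 6367^256 ≡ 8551, 6367^512 ≡ 3061, 6367^1024 ≡ 8376.
1459 = 1024 + 256 + 128 + 32 + 16 + 2 + 1, so 6367^1459 ≡ 8376·8551·7506·17831·3301·11769·6367 ≡ 10273 (mod 23345).
x_0 = 6367^1459 mod 23345 = 10273.
x_0 is neither 1 nor 23344, so continue squaring.
x_1 = 10273^2 mod 23345 = 15129.
x_2 = 15129^2 mod 23345 = 12261.
x_3 = 12261^2 mod 23345 = 13666.
Reached i = s−1 = 3 without hitting −1: 6367 is a Miller–Rabin witness and 23345 is composite.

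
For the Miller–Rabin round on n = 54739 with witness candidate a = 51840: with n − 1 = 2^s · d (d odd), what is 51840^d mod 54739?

45105

n − 1 = 54738 = 2^1 · 27369, so s = 1 and d = 27369.
51840^27369 mod 54739 = 45105.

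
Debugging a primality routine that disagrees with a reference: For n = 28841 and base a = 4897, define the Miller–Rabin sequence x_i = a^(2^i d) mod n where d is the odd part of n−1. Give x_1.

n − 1 = 28840 = 2^3 · 3605, so s = 3 and d = 3605.
x_0 = 4897^3605 mod 28841 = 21423.
x_1 = 21423^2 mod 28841 = 26937.

26937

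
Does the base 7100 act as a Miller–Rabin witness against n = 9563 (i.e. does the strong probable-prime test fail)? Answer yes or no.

yes

n − 1 = 9562 = 2^1 · 4781, so s = 1 and d = 4781.
x_0 = 7100^4781 mod 9563 = 5951.
x_0 ∉ {1, 9562} and s = 1, so 7100 is a Miller–Rabin witness and 9563 is composite.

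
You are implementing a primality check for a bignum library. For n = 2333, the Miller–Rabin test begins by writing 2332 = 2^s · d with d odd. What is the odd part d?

Halving: 2332 → 1166 → 583; 583 is odd.
So 2332 = 2^2 · 583.

583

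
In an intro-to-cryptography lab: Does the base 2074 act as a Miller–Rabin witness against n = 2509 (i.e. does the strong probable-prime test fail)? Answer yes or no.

n − 1 = 2508 = 2^2 · 627, so s = 2 and d = 627.
Repeated squaring mod 2509: 2074^1 ≡ 2074, 2074^2 ≡ 1050, 2074^4 ≡ 1049, 2074^8 ≡ 1459, 2074^16 ≡ 1049, 2074^32 ≡ 1459, 2074^64 ≡ 1049, 2074^128 ≡ 1459, 2074^256 ≡ 1049, 2074^512 ≡ 1459.
627 = 512 + 64 + 32 + 16 + 2 + 1, so 2074^627 ≡ 1459·1049·1459·1049·1050·2074 ≡ 2397 (mod 2509).
x_0 = 2074^627 mod 2509 = 2397.
x_0 is neither 1 nor 2508, so continue squaring.
x_1 = 2397^2 mod 2509 = 2508.
x_1 ≡ −1, so 2074 is not a witness.

no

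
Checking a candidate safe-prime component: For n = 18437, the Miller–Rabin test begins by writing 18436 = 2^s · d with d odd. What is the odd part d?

Halving: 18436 → 9218 → 4609; 4609 is odd.
So 18436 = 2^2 · 4609.

4609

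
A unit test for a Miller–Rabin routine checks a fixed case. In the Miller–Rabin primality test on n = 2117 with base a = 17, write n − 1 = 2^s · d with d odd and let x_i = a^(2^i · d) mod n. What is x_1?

n − 1 = 2116 = 2^2 · 529, so s = 2 and d = 529.
x_0 = 17^529 mod 2117 = 17.
x_1 = 17^2 mod 2117 = 289.

289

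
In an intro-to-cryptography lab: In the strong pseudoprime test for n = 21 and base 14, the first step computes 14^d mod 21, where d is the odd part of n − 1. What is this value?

n − 1 = 20 = 2^2 · 5, so s = 2 and d = 5.
Repeated squaring mod 21: 14^1 ≡ 14, 14^2 ≡ 7, 14^4 ≡ 7.
5 = 4 + 1, so 14^5 ≡ 7·14 ≡ 14 (mod 21).

14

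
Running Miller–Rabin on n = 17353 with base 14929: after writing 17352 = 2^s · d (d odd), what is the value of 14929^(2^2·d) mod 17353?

n − 1 = 17352 = 2^3 · 2169, so s = 3 and d = 2169.
x_0 = 14929^2169 mod 17353 = 7727.
x_1 = 7727^2 mod 17353 = 12209.
x_2 = 12209^2 mod 17353 = 14764.

14764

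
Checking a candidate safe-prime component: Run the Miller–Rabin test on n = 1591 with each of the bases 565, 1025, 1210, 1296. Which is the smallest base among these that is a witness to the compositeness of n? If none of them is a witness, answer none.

n − 1 = 1590 = 2^1 · 795, so s = 1 and d = 795.
Base 565: x_0 = 565^795 mod 1591 = 1. x_0 = 1, so 565 is not a witness.
Base 1025: x_0 = 1025^795 mod 1591 = 1. x_0 = 1, so 1025 is not a witness.
Base 1210: x_0 = 1210^795 mod 1591 = 1. x_0 = 1, so 1210 is not a witness.
Base 1296: x_0 = 1296^795 mod 1591 = 1. x_0 = 1, so 1296 is not a witness.
No listed base is a witness for 1591.

none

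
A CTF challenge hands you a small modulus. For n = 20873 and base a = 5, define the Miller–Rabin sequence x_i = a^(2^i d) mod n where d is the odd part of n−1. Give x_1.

3425

n − 1 = 20872 = 2^3 · 2609, so s = 3 and d = 2609.
x_0 = 5^2609 mod 20873 = 2986.
x_1 = 2986^2 mod 20873 = 3425.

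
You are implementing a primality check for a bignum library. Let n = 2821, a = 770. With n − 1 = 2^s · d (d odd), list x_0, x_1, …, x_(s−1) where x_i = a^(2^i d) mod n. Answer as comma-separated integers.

2107, 2016

n − 1 = 2820 = 2^2 · 705, so s = 2 and d = 705.
x_0 = 770^705 mod 2821 = 2107.
x_1 = 2107^2 mod 2821 = 2016.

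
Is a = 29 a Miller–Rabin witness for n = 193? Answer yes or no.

n − 1 = 192 = 2^6 · 3, so s = 6 and d = 3.
x_0 = 29^3 mod 193 = 71.
x_0 is neither 1 nor 192, so continue squaring.
x_1 = 71^2 mod 193 = 23.
x_2 = 23^2 mod 193 = 143.
x_3 = 143^2 mod 193 = 184.
x_4 = 184^2 mod 193 = 81.
x_5 = 81^2 mod 193 = 192.
x_5 ≡ −1, so 29 is not a witness.

no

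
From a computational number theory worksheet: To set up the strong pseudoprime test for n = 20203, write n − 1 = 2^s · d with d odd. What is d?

Halving: 20202 → 10101; 10101 is odd.
So 20202 = 2^1 · 10101.

10101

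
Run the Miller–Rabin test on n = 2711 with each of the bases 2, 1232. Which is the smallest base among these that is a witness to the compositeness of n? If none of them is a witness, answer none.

n − 1 = 2710 = 2^1 · 1355, so s = 1 and d = 1355.
Base 2: x_0 = 2^1355 mod 2711 = 1. x_0 = 1, so 2 is not a witness.
Base 1232: x_0 = 1232^1355 mod 2711 = 1. x_0 = 1, so 1232 is not a witness.
No listed base is a witness for 2711.

none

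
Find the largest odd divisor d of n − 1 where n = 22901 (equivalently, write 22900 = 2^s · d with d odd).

5725

Halving: 22900 → 11450 → 5725; 5725 is odd.
So 22900 = 2^2 · 5725.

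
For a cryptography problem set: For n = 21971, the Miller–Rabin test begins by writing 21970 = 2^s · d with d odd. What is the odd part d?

Halving: 21970 → 10985; 10985 is odd.
So 21970 = 2^1 · 10985.

10985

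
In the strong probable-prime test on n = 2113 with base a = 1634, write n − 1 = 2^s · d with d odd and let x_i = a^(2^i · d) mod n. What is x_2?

n − 1 = 2112 = 2^6 · 33, so s = 6 and d = 33.
x_0 = 1634^33 mod 2113 = 835.
x_1 = 835^2 mod 2113 = 2048.
x_2 = 2048^2 mod 2113 = 2112.

2112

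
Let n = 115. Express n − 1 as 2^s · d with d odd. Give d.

Halving: 114 → 57; 57 is odd.
So 114 = 2^1 · 57.

57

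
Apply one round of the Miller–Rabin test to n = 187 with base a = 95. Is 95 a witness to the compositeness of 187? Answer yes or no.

yes

n − 1 = 186 = 2^1 · 93, so s = 1 and d = 93.
x_0 = 95^93 mod 187 = 79.
x_0 ∉ {1, 186} and s = 1, so 95 is a Miller–Rabin witness and 187 is composite.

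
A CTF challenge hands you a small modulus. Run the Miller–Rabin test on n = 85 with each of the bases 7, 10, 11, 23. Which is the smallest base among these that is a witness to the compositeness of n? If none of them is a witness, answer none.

7

n − 1 = 84 = 2^2 · 21, so s = 2 and d = 21.
Base 7: x_0 = 7^21 mod 85 = 62. x_0 is neither 1 nor 84, so continue squaring. x_1 = 62^2 mod 85 = 19. Reached i = s−1 = 1 without hitting −1: 7 is a Miller–Rabin witness and 85 is composite.
Base 10: x_0 = 10^21 mod 85 = 40. x_0 is neither 1 nor 84, so continue squaring. x_1 = 40^2 mod 85 = 70. Reached i = s−1 = 1 without hitting −1: 10 is a Miller–Rabin witness and 85 is composite.
Base 11: x_0 = 11^21 mod 85 = 61. x_0 is neither 1 nor 84, so continue squaring. x_1 = 61^2 mod 85 = 66. Reached i = s−1 = 1 without hitting −1: 11 is a Miller–Rabin witness and 85 is composite.
Base 23: x_0 = 23^21 mod 85 = 58. x_0 is neither 1 nor 84, so continue squaring. x_1 = 58^2 mod 85 = 49. Reached i = s−1 = 1 without hitting −1: 23 is a Miller–Rabin witness and 85 is composite.
The smallest witness among the given bases is 7.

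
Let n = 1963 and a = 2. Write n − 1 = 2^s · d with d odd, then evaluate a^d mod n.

668

n − 1 = 1962 = 2^1 · 981, so s = 1 and d = 981.
2^981 mod 1963 = 668.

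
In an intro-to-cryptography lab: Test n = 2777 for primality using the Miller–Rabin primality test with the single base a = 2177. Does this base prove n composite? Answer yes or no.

no

n − 1 = 2776 = 2^3 · 347, so s = 3 and d = 347.
x_0 = 2177^347 mod 2777 = 224.
x_0 is neither 1 nor 2776, so continue squaring.
x_1 = 224^2 mod 2777 = 190.
x_2 = 190^2 mod 2777 = 2776.
x_2 ≡ −1, so 2177 is not a witness.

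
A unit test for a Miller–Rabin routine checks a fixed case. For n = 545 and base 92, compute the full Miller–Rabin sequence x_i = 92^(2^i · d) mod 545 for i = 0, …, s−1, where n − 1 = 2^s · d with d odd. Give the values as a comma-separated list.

77, 479, 541, 16, 256

n − 1 = 544 = 2^5 · 17, so s = 5 and d = 17.
x_0 = 92^17 mod 545 = 77.
x_1 = 77^2 mod 545 = 479.
x_2 = 479^2 mod 545 = 541.
x_3 = 541^2 mod 545 = 16.
x_4 = 16^2 mod 545 = 256.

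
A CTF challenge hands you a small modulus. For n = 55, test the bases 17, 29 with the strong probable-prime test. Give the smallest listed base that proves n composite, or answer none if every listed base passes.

n − 1 = 54 = 2^1 · 27, so s = 1 and d = 27.
Base 17: x_0 = 17^27 mod 55 = 8. x_0 ∉ {1, 54} and s = 1, so 17 is a Miller–Rabin witness and 55 is composite.
Base 29: x_0 = 29^27 mod 55 = 39. x_0 ∉ {1, 54} and s = 1, so 29 is a Miller–Rabin witness and 55 is composite.
The smallest witness among the given bases is 17.

17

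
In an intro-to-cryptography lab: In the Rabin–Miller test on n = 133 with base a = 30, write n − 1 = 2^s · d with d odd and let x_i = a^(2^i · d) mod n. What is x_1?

n − 1 = 132 = 2^2 · 33, so s = 2 and d = 33.
x_0 = 30^33 mod 133 = 1.
x_1 = 1^2 mod 133 = 1.

1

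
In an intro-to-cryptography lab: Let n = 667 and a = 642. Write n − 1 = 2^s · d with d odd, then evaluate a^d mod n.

n − 1 = 666 = 2^1 · 333, so s = 1 and d = 333.
642^333 mod 667 = 498.

498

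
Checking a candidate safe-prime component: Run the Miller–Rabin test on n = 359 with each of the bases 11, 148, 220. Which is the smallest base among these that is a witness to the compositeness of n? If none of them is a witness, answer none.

none

n − 1 = 358 = 2^1 · 179, so s = 1 and d = 179.
Base 11: x_0 = 11^179 mod 359 = 1. x_0 = 1, so 11 is not a witness.
Base 148: x_0 = 148^179 mod 359 = 1. x_0 = 1, so 148 is not a witness.
Base 220: x_0 = 220^179 mod 359 = 1. x_0 = 1, so 220 is not a witness.
No listed base is a witness for 359.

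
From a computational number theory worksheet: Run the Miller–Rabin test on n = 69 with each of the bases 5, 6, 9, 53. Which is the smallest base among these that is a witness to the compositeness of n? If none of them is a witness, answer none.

5

n − 1 = 68 = 2^2 · 17, so s = 2 and d = 17.
Base 5: x_0 = 5^17 mod 69 = 38. x_0 is neither 1 nor 68, so continue squaring. x_1 = 38^2 mod 69 = 64. Reached i = s−1 = 1 without hitting −1: 5 is a Miller–Rabin witness and 69 is composite.
Base 6: x_0 = 6^17 mod 69 = 12. x_0 is neither 1 nor 68, so continue squaring. x_1 = 12^2 mod 69 = 6. Reached i = s−1 = 1 without hitting −1: 6 is a Miller–Rabin witness and 69 is composite.
Base 9: x_0 = 9^17 mod 69 = 3. x_0 is neither 1 nor 68, so continue squaring. x_1 = 3^2 mod 69 = 9. Reached i = s−1 = 1 without hitting −1: 9 is a Miller–Rabin witness and 69 is composite.
Base 53: x_0 = 53^17 mod 69 = 65. x_0 is neither 1 nor 68, so continue squaring. x_1 = 65^2 mod 69 = 16. Reached i = s−1 = 1 without hitting −1: 53 is a Miller–Rabin witness and 69 is composite.
The smallest witness among the given bases is 5.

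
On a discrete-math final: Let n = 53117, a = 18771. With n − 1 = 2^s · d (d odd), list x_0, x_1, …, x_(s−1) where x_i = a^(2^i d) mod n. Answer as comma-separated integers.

n − 1 = 53116 = 2^2 · 13279, so s = 2 and d = 13279.
x_0 = 18771^13279 mod 53117 = 42911.
x_1 = 42911^2 mod 53117 = 53116.

42911, 53116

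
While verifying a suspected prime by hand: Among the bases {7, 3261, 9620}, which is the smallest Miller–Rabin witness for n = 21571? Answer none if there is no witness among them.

7

n − 1 = 21570 = 2^1 · 10785, so s = 1 and d = 10785.
Base 7: x_0 = 7^10785 mod 21571 = 10185. x_0 ∉ {1, 21570} and s = 1, so 7 is a Miller–Rabin witness and 21571 is composite.
Base 3261: x_0 = 3261^10785 mod 21571 = 15489. x_0 ∉ {1, 21570} and s = 1, so 3261 is a Miller–Rabin witness and 21571 is composite.
Base 9620: x_0 = 9620^10785 mod 21571 = 15762. x_0 ∉ {1, 21570} and s = 1, so 9620 is a Miller–Rabin witness and 21571 is composite.
The smallest witness among the given bases is 7.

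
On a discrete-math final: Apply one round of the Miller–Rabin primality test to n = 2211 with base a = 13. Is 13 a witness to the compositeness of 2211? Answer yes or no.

n − 1 = 2210 = 2^1 · 1105, so s = 1 and d = 1105.
x_0 = 13^1105 mod 2211 = 1066.
x_0 ∉ {1, 2210} and s = 1, so 13 is a Miller–Rabin witness and 2211 is composite.

yes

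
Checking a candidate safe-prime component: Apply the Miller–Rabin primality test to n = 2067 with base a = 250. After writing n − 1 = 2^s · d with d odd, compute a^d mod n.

n − 1 = 2066 = 2^1 · 1033, so s = 1 and d = 1033.
Repeated squaring mod 2067: 250^1 ≡ 250, 250^2 ≡ 490, 250^4 ≡ 328, 250^8 ≡ 100, 250^16 ≡ 1732, 250^32 ≡ 607, 250^64 ≡ 523, 250^128 ≡ 685, 250^256 ≡ 16, 250^512 ≡ 256, 250^1024 ≡ 1459.
1033 = 1024 + 8 + 1, so 250^1033 ≡ 1459·100·250 ≡ 718 (mod 2067).

718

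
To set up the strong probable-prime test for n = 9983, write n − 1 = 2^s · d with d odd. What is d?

Halving: 9982 → 4991; 4991 is odd.
So 9982 = 2^1 · 4991.

4991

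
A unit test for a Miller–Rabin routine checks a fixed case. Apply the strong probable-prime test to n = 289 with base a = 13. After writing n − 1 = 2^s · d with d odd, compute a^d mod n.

n − 1 = 288 = 2^5 · 9, so s = 5 and d = 9.
Repeated squaring mod 289: 13^1 ≡ 13, 13^2 ≡ 169, 13^4 ≡ 239, 13^8 ≡ 188.
9 = 8 + 1, so 13^9 ≡ 188·13 ≡ 132 (mod 289).

132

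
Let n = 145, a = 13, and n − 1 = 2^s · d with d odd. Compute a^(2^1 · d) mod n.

n − 1 = 144 = 2^4 · 9, so s = 4 and d = 9.
Repeated squaring mod 145: 13^1 ≡ 13, 13^2 ≡ 24, 13^4 ≡ 141, 13^8 ≡ 16.
9 = 8 + 1, so 13^9 ≡ 16·13 ≡ 63 (mod 145).
x_0 = 63.
x_1 = 63^2 mod 145 = 54.

54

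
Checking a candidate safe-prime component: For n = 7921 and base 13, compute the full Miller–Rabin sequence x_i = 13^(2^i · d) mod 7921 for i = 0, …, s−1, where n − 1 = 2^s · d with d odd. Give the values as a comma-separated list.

n − 1 = 7920 = 2^4 · 495, so s = 4 and d = 495.
x_0 = 13^495 mod 7921 = 5085.
x_1 = 5085^2 mod 7921 = 3081.
x_2 = 3081^2 mod 7921 = 3203.
x_3 = 3203^2 mod 7921 = 1514.

5085, 3081, 3203, 1514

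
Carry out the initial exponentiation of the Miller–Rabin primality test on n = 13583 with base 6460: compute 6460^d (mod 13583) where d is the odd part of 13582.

4046

n − 1 = 13582 = 2^1 · 6791, so s = 1 and d = 6791.
6460^6791 mod 13583 = 4046.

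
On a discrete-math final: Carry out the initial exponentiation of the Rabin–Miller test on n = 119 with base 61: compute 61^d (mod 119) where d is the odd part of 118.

n − 1 = 118 = 2^1 · 59, so s = 1 and d = 59.
61^59 mod 119 = 3.

3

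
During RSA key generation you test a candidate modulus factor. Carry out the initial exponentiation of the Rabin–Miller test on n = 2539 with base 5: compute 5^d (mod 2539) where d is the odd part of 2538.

1

n − 1 = 2538 = 2^1 · 1269, so s = 1 and d = 1269.
5^1269 mod 2539 = 1.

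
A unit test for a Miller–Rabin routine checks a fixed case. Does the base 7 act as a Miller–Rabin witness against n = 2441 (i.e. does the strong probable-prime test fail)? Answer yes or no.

no

n − 1 = 2440 = 2^3 · 305, so s = 3 and d = 305.
x_0 = 7^305 mod 2441 = 1122.
x_0 is neither 1 nor 2440, so continue squaring.
x_1 = 1122^2 mod 2441 = 1769.
x_2 = 1769^2 mod 2441 = 2440.
x_2 ≡ −1, so 7 is not a witness.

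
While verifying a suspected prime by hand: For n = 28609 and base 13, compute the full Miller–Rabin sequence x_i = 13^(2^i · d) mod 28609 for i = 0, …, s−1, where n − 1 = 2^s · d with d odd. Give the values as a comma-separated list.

13726, 12811, 20497, 3844, 14092, 9395

n − 1 = 28608 = 2^6 · 447, so s = 6 and d = 447.
x_0 = 13^447 mod 28609 = 13726.
x_1 = 13726^2 mod 28609 = 12811.
x_2 = 12811^2 mod 28609 = 20497.
x_3 = 20497^2 mod 28609 = 3844.
x_4 = 3844^2 mod 28609 = 14092.
x_5 = 14092^2 mod 28609 = 9395.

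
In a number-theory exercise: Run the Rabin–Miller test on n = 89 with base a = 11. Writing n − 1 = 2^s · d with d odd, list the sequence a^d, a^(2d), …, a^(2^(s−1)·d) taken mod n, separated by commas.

n − 1 = 88 = 2^3 · 11, so s = 3 and d = 11.
x_0 = 11^11 mod 89 = 88.
x_1 = 88^2 mod 89 = 1.
x_2 = 1^2 mod 89 = 1.

88, 1, 1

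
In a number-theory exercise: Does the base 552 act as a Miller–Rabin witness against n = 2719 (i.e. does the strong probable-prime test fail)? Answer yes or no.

n − 1 = 2718 = 2^1 · 1359, so s = 1 and d = 1359.
x_0 = 552^1359 mod 2719 = 2718.
x_0 = 2718 ≡ −1, so 552 is not a witness.

no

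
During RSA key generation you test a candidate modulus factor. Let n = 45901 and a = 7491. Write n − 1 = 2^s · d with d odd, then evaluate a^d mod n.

9389

n − 1 = 45900 = 2^2 · 11475, so s = 2 and d = 11475.
7491^11475 mod 45901 = 9389.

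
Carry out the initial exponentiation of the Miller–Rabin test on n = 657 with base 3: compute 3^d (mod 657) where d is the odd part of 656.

243

n − 1 = 656 = 2^4 · 41, so s = 4 and d = 41.
By repeated squaring, 3^41 ≡ 243 (mod 657).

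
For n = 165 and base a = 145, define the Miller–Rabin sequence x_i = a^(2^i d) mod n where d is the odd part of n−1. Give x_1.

n − 1 = 164 = 2^2 · 41, so s = 2 and d = 41.
Repeated squaring mod 165: 145^1 ≡ 145, 145^2 ≡ 70, 145^4 ≡ 115, 145^8 ≡ 25, 145^16 ≡ 130, 145^32 ≡ 70.
41 = 32 + 8 + 1, so 145^41 ≡ 70·25·145 ≡ 145 (mod 165).
x_0 = 145.
x_1 = 145^2 mod 165 = 70.

70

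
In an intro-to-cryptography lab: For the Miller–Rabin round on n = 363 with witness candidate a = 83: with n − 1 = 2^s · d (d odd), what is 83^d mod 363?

n − 1 = 362 = 2^1 · 181, so s = 1 and d = 181.
83^181 mod 363 = 281.

281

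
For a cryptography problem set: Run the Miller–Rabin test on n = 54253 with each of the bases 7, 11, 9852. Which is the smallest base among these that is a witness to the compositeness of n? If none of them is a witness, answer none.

7

n − 1 = 54252 = 2^2 · 13563, so s = 2 and d = 13563.
Base 7: x_0 = 7^13563 mod 54253 = 40522. x_0 is neither 1 nor 54252, so continue squaring. x_1 = 40522^2 mod 54253 = 11186. Reached i = s−1 = 1 without hitting −1: 7 is a Miller–Rabin witness and 54253 is composite.
Base 11: x_0 = 11^13563 mod 54253 = 29933. x_0 is neither 1 nor 54252, so continue squaring. x_1 = 29933^2 mod 54253 = 50447. Reached i = s−1 = 1 without hitting −1: 11 is a Miller–Rabin witness and 54253 is composite.
Base 9852: x_0 = 9852^13563 mod 54253 = 12416. x_0 is neither 1 nor 54252, so continue squaring. x_1 = 12416^2 mod 54253 = 24283. Reached i = s−1 = 1 without hitting −1: 9852 is a Miller–Rabin witness and 54253 is composite.
The smallest witness among the given bases is 7.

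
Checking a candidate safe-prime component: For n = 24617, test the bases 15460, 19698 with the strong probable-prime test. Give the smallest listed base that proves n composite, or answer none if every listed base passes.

19698

n − 1 = 24616 = 2^3 · 3077, so s = 3 and d = 3077.
Base 15460: x_0 = 15460^3077 mod 24617 = 24616. x_0 = 24616 ≡ −1, so 15460 is not a witness.
Base 19698: x_0 = 19698^3077 mod 24617 = 4073. x_0 is neither 1 nor 24616, so continue squaring. x_1 = 4073^2 mod 24617 = 22088. x_2 = 22088^2 mod 24617 = 20038. Reached i = s−1 = 2 without hitting −1: 19698 is a Miller–Rabin witness and 24617 is composite.
The smallest witness among the given bases is 19698.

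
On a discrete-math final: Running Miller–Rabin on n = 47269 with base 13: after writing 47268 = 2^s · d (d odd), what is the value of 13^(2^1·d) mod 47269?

1

n − 1 = 47268 = 2^2 · 11817, so s = 2 and d = 11817.
Repeated squaring mod 47269: 13^1 ≡ 13, 13^2 ≡ 169, 13^4 ≡ 28561, 13^8 ≡ 9588, 13^16 ≡ 38808, 13^32 ≡ 23255, 13^64 ≡ 37665, 13^128 ≡ 14997, 13^256 ≡ 4107, 13^512 ≡ 39685, 13^1024 ≡ 37952, 13^2048 ≡ 20605, 13^4096 ≡ 43136, 13^8192 ≡ 17580.
11817 = 8192 + 2048 + 1024 + 512 + 32 + 8 + 1, so 13^11817 ≡ 17580·20605·37952·39685·23255·9588·13 ≡ 47268 (mod 47269).
x_0 = 47268.
x_1 = 47268^2 mod 47269 = 1.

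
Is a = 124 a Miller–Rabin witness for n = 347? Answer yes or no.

no

n − 1 = 346 = 2^1 · 173, so s = 1 and d = 173.
x_0 = 124^173 mod 347 = 1.
x_0 = 1, so 124 is not a witness.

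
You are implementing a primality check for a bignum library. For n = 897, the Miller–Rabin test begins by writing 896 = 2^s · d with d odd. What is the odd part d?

7

Halving: 896 → 448 → 224 → 112 → 56 → 28 → 14 → 7; 7 is odd.
So 896 = 2^7 · 7.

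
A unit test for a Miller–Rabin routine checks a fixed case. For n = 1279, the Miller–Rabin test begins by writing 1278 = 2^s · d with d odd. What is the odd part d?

Halving: 1278 → 639; 639 is odd.
So 1278 = 2^1 · 639.

639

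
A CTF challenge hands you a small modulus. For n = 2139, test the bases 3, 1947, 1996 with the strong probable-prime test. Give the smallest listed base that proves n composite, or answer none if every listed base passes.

3

n − 1 = 2138 = 2^1 · 1069, so s = 1 and d = 1069.
Base 3: x_0 = 3^1069 mod 2139 = 1872. x_0 ∉ {1, 2138} and s = 1, so 3 is a Miller–Rabin witness and 2139 is composite.
Base 1947: x_0 = 1947^1069 mod 2139 = 1017. x_0 ∉ {1, 2138} and s = 1, so 1947 is a Miller–Rabin witness and 2139 is composite.
Base 1996: x_0 = 1996^1069 mod 2139 = 1336. x_0 ∉ {1, 2138} and s = 1, so 1996 is a Miller–Rabin witness and 2139 is composite.
The smallest witness among the given bases is 3.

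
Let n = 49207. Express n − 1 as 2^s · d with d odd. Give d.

Halving: 49206 → 24603; 24603 is odd.
So 49206 = 2^1 · 24603.

24603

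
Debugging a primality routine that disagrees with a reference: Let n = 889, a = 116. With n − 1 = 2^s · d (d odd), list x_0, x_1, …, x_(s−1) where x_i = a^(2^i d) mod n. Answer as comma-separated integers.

n − 1 = 888 = 2^3 · 111, so s = 3 and d = 111.
x_0 = 116^111 mod 889 = 421.
x_1 = 421^2 mod 889 = 330.
x_2 = 330^2 mod 889 = 442.

421, 330, 442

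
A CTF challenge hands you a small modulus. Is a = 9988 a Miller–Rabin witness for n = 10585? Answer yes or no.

yes

n − 1 = 10584 = 2^3 · 1323, so s = 3 and d = 1323.
Repeated squaring mod 10585: 9988^1 ≡ 9988, 9988^2 ≡ 7104, 9988^4 ≡ 8121, 9988^8 ≡ 6091, 9988^16 ≡ 10441, 9988^32 ≡ 10151, 9988^64 ≡ 8411, 9988^128 ≡ 5366, 9988^256 ≡ 2756, 9988^512 ≡ 6091, 9988^1024 ≡ 10441.
1323 = 1024 + 256 + 32 + 8 + 2 + 1, so 9988^1323 ≡ 10441·2756·10151·6091·7104·9988 ≡ 3932 (mod 10585).
x_0 = 9988^1323 mod 10585 = 3932.
x_0 is neither 1 nor 10584, so continue squaring.
x_1 = 3932^2 mod 10585 = 6524.
x_2 = 6524^2 mod 10585 = 291.
Reached i = s−1 = 2 without hitting −1: 9988 is a Miller–Rabin witness and 10585 is composite.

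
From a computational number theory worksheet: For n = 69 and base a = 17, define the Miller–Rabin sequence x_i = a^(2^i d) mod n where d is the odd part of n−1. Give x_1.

52

n − 1 = 68 = 2^2 · 17, so s = 2 and d = 17.
x_0 = 17^17 mod 69 = 11.
x_1 = 11^2 mod 69 = 52.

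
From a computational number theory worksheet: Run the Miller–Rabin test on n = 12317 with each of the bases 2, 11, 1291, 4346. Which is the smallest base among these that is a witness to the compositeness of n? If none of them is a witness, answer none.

n − 1 = 12316 = 2^2 · 3079, so s = 2 and d = 3079.
Base 2: x_0 = 2^3079 mod 12317 = 7628. x_0 is neither 1 nor 12316, so continue squaring. x_1 = 7628^2 mod 12317 = 876. Reached i = s−1 = 1 without hitting −1: 2 is a Miller–Rabin witness and 12317 is composite.
Base 11: x_0 = 11^3079 mod 12317 = 6965. x_0 is neither 1 nor 12316, so continue squaring. x_1 = 6965^2 mod 12317 = 6879. Reached i = s−1 = 1 without hitting −1: 11 is a Miller–Rabin witness and 12317 is composite.
Base 1291: x_0 = 1291^3079 mod 12317 = 8628. x_0 is neither 1 nor 12316, so continue squaring. x_1 = 8628^2 mod 12317 = 10753. Reached i = s−1 = 1 without hitting −1: 1291 is a Miller–Rabin witness and 12317 is composite.
Base 4346: x_0 = 4346^3079 mod 12317 = 11350. x_0 is neither 1 nor 12316, so continue squaring. x_1 = 11350^2 mod 12317 = 11314. Reached i = s−1 = 1 without hitting −1: 4346 is a Miller–Rabin witness and 12317 is composite.
The smallest witness among the given bases is 2.

2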